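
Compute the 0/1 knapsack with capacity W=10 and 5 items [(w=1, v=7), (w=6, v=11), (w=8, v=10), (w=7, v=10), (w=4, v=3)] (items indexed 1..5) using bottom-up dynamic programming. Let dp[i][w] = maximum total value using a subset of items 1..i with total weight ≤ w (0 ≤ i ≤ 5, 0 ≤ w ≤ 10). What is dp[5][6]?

11

i\w   0   1   2   3   4   5   6   7   8   9  10
  0   0   0   0   0   0   0   0   0   0   0   0
  1   0   7   7   7   7   7   7   7   7   7   7
  2   0   7   7   7   7   7  11  18  18  18  18
  3   0   7   7   7   7   7  11  18  18  18  18
  4   0   7   7   7   7   7  11  18  18  18  18
  5   0   7   7   7   7  10  11  18  18  18  18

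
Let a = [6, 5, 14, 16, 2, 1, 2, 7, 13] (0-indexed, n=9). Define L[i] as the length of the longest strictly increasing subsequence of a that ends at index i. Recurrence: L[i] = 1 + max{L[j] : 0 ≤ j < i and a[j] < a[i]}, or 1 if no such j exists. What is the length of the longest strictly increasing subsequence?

4

   i    0    1    2    3    4    5    6    7    8
a[i]    6    5   14   16    2    1    2    7   13
L[i]    1    1    2    3    1    1    2    3    4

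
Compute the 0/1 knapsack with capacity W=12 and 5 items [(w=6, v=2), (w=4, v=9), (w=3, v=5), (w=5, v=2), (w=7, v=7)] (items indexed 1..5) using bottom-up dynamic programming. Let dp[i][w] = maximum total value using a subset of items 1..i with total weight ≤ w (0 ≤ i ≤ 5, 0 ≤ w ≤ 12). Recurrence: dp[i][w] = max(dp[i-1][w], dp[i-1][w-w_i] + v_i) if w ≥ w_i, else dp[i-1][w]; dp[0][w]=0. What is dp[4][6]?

9

i\w   0   1   2   3   4   5   6   7   8   9  10  11  12
  0   0   0   0   0   0   0   0   0   0   0   0   0   0
  1   0   0   0   0   0   0   2   2   2   2   2   2   2
  2   0   0   0   0   9   9   9   9   9   9  11  11  11
  3   0   0   0   5   9   9   9  14  14  14  14  14  14
  4   0   0   0   5   9   9   9  14  14  14  14  14  16
  5   0   0   0   5   9   9   9  14  14  14  14  16  16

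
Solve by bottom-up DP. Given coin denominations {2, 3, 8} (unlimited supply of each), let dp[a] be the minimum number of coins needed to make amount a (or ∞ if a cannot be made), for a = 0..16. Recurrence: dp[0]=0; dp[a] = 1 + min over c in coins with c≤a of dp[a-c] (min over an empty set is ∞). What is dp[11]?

2

 a  0  1  2  3  4  5  6  7  8  9 10 11 12 13 14 15 16
dp  0  -  1  1  2  2  2  3  1  3  2  2  3  3  3  4  2
(- denotes ∞ / unreachable)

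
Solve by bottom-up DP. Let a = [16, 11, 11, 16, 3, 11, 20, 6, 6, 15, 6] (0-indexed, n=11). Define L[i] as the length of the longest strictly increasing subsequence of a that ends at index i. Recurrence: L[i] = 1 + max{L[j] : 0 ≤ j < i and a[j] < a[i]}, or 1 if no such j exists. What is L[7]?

   i    0    1    2    3    4    5    6    7    8    9   10
a[i]   16   11   11   16    3   11   20    6    6   15    6
L[i]    1    1    1    2    1    2    3    2    2    3    2

2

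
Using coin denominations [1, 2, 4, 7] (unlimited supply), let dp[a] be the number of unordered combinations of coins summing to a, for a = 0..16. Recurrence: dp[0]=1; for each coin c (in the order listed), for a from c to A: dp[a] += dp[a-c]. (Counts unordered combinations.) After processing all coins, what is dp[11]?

after  coin     0     1     2     3     4     5     6     7     8     9    10    11    12    13    14    15    16
          1     1     1     1     1     1     1     1     1     1     1     1     1     1     1     1     1     1
          2     1     1     2     2     3     3     4     4     5     5     6     6     7     7     8     8     9
          4     1     1     2     2     4     4     6     6     9     9    12    12    16    16    20    20    25
          7     1     1     2     2     4     4     6     7    10    11    14    16    20    22    27    30    36

16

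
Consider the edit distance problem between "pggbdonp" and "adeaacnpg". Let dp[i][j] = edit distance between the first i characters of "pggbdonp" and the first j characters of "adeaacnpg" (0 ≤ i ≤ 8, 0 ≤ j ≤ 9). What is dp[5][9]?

9

   ''  a  d  e  a  a  c  n  p  g
''  0  1  2  3  4  5  6  7  8  9
 p  1  1  2  3  4  5  6  7  7  8
 g  2  2  2  3  4  5  6  7  8  7
 g  3  3  3  3  4  5  6  7  8  8
 b  4  4  4  4  4  5  6  7  8  9
 d  5  5  4  5  5  5  6  7  8  9
 o  6  6  5  5  6  6  6  7  8  9
 n  7  7  6  6  6  7  7  6  7  8
 p  8  8  7  7  7  7  8  7  6  7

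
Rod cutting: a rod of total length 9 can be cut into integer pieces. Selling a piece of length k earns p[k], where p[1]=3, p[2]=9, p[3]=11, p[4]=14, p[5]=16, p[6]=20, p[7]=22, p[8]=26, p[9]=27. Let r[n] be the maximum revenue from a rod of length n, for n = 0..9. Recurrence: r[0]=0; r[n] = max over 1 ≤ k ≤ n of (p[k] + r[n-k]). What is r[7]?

   n    0    1    2    3    4    5    6    7    8    9
r[n]    0    3    9   12   18   21   27   30   36   39

30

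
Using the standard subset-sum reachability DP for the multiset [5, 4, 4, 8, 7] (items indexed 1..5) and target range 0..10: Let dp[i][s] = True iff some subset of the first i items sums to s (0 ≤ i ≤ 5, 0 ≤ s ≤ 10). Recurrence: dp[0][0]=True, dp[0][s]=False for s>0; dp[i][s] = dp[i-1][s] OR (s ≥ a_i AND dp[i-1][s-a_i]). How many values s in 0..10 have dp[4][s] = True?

5

i\s   0   1   2   3   4   5   6   7   8   9  10
  0   T   F   F   F   F   F   F   F   F   F   F
  1   T   F   F   F   F   T   F   F   F   F   F
  2   T   F   F   F   T   T   F   F   F   T   F
  3   T   F   F   F   T   T   F   F   T   T   F
  4   T   F   F   F   T   T   F   F   T   T   F
  5   T   F   F   F   T   T   F   T   T   T   F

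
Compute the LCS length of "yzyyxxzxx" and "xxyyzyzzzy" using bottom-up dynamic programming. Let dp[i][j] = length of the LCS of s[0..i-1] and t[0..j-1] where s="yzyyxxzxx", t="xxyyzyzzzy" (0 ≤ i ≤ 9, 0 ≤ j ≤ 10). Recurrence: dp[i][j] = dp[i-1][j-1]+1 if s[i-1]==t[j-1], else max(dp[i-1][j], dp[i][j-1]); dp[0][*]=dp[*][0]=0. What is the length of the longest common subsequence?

   ''  x  x  y  y  z  y  z  z  z  y
''  0  0  0  0  0  0  0  0  0  0  0
 y  0  0  0  1  1  1  1  1  1  1  1
 z  0  0  0  1  1  2  2  2  2  2  2
 y  0  0  0  1  2  2  3  3  3  3  3
 y  0  0  0  1  2  2  3  3  3  3  4
 x  0  1  1  1  2  2  3  3  3  3  4
 x  0  1  2  2  2  2  3  3  3  3  4
 z  0  1  2  2  2  3  3  4  4  4  4
 x  0  1  2  2  2  3  3  4  4  4  4
 x  0  1  2  2  2  3  3  4  4  4  4

4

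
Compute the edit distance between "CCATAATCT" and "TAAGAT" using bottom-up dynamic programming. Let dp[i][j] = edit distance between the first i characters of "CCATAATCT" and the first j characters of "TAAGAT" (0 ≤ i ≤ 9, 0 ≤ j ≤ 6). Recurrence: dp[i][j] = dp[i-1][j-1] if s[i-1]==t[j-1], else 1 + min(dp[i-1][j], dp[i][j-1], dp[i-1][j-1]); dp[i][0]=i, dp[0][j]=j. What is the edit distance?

   ''  T  A  A  G  A  T
''  0  1  2  3  4  5  6
 C  1  1  2  3  4  5  6
 C  2  2  2  3  4  5  6
 A  3  3  2  2  3  4  5
 T  4  3  3  3  3  4  4
 A  5  4  3  3  4  3  4
 A  6  5  4  3  4  4  4
 T  7  6  5  4  4  5  4
 C  8  7  6  5  5  5  5
 T  9  8  7  6  6  6  5

5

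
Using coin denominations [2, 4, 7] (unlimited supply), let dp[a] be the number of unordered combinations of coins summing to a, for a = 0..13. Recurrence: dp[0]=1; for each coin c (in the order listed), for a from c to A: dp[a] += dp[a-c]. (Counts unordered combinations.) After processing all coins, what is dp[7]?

after  coin     0     1     2     3     4     5     6     7     8     9    10    11    12    13
          2     1     0     1     0     1     0     1     0     1     0     1     0     1     0
          4     1     0     1     0     2     0     2     0     3     0     3     0     4     0
          7     1     0     1     0     2     0     2     1     3     1     3     2     4     2

1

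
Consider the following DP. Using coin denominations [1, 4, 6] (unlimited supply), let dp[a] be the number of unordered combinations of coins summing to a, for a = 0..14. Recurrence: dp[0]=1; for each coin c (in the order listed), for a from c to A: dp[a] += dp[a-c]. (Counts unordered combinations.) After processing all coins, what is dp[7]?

after  coin     0     1     2     3     4     5     6     7     8     9    10    11    12    13    14
          1     1     1     1     1     1     1     1     1     1     1     1     1     1     1     1
          4     1     1     1     1     2     2     2     2     3     3     3     3     4     4     4
          6     1     1     1     1     2     2     3     3     4     4     5     5     7     7     8

3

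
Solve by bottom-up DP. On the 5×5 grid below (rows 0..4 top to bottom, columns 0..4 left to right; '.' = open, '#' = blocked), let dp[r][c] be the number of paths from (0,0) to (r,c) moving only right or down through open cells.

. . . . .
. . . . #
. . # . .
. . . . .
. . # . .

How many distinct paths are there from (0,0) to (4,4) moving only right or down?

20

r\c   0   1   2   3   4
  0   1   1   1   1   1
  1   1   2   3   4   0
  2   1   3   0   4   4
  3   1   4   4   8  12
  4   1   5   0   8  20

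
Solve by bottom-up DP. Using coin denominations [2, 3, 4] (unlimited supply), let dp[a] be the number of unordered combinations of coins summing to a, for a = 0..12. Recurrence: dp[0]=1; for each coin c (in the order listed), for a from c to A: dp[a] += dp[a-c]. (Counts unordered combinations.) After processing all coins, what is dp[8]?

after  coin     0     1     2     3     4     5     6     7     8     9    10    11    12
          2     1     0     1     0     1     0     1     0     1     0     1     0     1
          3     1     0     1     1     1     1     2     1     2     2     2     2     3
          4     1     0     1     1     2     1     3     2     4     3     5     4     7

4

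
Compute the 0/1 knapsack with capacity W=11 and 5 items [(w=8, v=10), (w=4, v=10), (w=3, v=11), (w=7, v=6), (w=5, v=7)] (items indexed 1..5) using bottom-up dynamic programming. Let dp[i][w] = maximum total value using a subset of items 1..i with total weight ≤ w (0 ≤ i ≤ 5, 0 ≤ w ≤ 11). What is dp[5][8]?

21

i\w   0   1   2   3   4   5   6   7   8   9  10  11
  0   0   0   0   0   0   0   0   0   0   0   0   0
  1   0   0   0   0   0   0   0   0  10  10  10  10
  2   0   0   0   0  10  10  10  10  10  10  10  10
  3   0   0   0  11  11  11  11  21  21  21  21  21
  4   0   0   0  11  11  11  11  21  21  21  21  21
  5   0   0   0  11  11  11  11  21  21  21  21  21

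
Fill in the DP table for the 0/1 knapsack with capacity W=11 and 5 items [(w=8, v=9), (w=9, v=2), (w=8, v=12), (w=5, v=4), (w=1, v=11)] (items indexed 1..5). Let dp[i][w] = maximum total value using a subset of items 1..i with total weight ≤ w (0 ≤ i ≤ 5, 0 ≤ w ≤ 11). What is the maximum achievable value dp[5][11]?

i\w   0   1   2   3   4   5   6   7   8   9  10  11
  0   0   0   0   0   0   0   0   0   0   0   0   0
  1   0   0   0   0   0   0   0   0   9   9   9   9
  2   0   0   0   0   0   0   0   0   9   9   9   9
  3   0   0   0   0   0   0   0   0  12  12  12  12
  4   0   0   0   0   0   4   4   4  12  12  12  12
  5   0  11  11  11  11  11  15  15  15  23  23  23

23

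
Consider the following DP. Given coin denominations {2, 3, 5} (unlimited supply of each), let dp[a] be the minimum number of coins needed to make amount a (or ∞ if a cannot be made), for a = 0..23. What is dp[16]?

4

 a  0  1  2  3  4  5  6  7  8  9 10 11 12 13 14 15 16 17 18 19 20 21 22 23
dp  0  -  1  1  2  1  2  2  2  3  2  3  3  3  4  3  4  4  4  5  4  5  5  5
(- denotes ∞ / unreachable)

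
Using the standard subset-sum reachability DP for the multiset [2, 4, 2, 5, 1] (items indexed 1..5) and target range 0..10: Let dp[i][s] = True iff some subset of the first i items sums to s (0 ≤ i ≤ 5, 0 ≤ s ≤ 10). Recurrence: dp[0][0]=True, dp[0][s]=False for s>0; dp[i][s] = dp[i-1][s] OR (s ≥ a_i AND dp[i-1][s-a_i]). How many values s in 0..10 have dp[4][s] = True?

i\s   0   1   2   3   4   5   6   7   8   9  10
  0   T   F   F   F   F   F   F   F   F   F   F
  1   T   F   T   F   F   F   F   F   F   F   F
  2   T   F   T   F   T   F   T   F   F   F   F
  3   T   F   T   F   T   F   T   F   T   F   F
  4   T   F   T   F   T   T   T   T   T   T   F
  5   T   T   T   T   T   T   T   T   T   T   T

8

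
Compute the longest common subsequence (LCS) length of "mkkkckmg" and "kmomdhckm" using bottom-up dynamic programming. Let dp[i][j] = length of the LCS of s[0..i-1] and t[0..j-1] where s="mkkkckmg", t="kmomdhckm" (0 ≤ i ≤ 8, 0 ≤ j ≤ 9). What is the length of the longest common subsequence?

4

   ''  k  m  o  m  d  h  c  k  m
''  0  0  0  0  0  0  0  0  0  0
 m  0  0  1  1  1  1  1  1  1  1
 k  0  1  1  1  1  1  1  1  2  2
 k  0  1  1  1  1  1  1  1  2  2
 k  0  1  1  1  1  1  1  1  2  2
 c  0  1  1  1  1  1  1  2  2  2
 k  0  1  1  1  1  1  1  2  3  3
 m  0  1  2  2  2  2  2  2  3  4
 g  0  1  2  2  2  2  2  2  3  4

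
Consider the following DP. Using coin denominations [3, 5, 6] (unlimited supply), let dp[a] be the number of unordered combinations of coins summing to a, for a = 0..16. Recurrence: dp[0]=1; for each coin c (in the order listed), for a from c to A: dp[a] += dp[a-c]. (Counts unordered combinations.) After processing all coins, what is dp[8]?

after  coin     0     1     2     3     4     5     6     7     8     9    10    11    12    13    14    15    16
          3     1     0     0     1     0     0     1     0     0     1     0     0     1     0     0     1     0
          5     1     0     0     1     0     1     1     0     1     1     1     1     1     1     1     2     1
          6     1     0     0     1     0     1     2     0     1     2     1     2     3     1     2     4     2

1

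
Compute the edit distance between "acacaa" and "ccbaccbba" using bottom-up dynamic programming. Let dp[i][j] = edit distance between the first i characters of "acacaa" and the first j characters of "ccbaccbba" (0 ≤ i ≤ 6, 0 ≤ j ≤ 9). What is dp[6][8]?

5

   ''  c  c  b  a  c  c  b  b  a
''  0  1  2  3  4  5  6  7  8  9
 a  1  1  2  3  3  4  5  6  7  8
 c  2  1  1  2  3  3  4  5  6  7
 a  3  2  2  2  2  3  4  5  6  6
 c  4  3  2  3  3  2  3  4  5  6
 a  5  4  3  3  3  3  3  4  5  5
 a  6  5  4  4  3  4  4  4  5  5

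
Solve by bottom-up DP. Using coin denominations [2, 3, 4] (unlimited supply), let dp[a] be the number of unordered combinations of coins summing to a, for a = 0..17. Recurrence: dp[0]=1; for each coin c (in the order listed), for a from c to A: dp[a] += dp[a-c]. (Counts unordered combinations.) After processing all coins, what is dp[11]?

4

after  coin     0     1     2     3     4     5     6     7     8     9    10    11    12    13    14    15    16    17
          2     1     0     1     0     1     0     1     0     1     0     1     0     1     0     1     0     1     0
          3     1     0     1     1     1     1     2     1     2     2     2     2     3     2     3     3     3     3
          4     1     0     1     1     2     1     3     2     4     3     5     4     7     5     8     7    10     8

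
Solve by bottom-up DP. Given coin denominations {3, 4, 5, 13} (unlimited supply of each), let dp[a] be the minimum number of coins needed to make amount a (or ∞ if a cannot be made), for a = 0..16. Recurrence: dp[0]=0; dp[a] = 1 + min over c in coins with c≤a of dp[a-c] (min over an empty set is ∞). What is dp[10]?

 a  0  1  2  3  4  5  6  7  8  9 10 11 12 13 14 15 16
dp  0  -  -  1  1  1  2  2  2  2  2  3  3  1  3  3  2
(- denotes ∞ / unreachable)

2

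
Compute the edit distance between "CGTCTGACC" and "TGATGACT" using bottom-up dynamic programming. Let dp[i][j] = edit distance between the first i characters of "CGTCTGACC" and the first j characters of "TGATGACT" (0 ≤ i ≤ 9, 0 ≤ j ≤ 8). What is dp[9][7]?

   ''  T  G  A  T  G  A  C  T
''  0  1  2  3  4  5  6  7  8
 C  1  1  2  3  4  5  6  6  7
 G  2  2  1  2  3  4  5  6  7
 T  3  2  2  2  2  3  4  5  6
 C  4  3  3  3  3  3  4  4  5
 T  5  4  4  4  3  4  4  5  4
 G  6  5  4  5  4  3  4  5  5
 A  7  6  5  4  5  4  3  4  5
 C  8  7  6  5  5  5  4  3  4
 C  9  8  7  6  6  6  5  4  4

4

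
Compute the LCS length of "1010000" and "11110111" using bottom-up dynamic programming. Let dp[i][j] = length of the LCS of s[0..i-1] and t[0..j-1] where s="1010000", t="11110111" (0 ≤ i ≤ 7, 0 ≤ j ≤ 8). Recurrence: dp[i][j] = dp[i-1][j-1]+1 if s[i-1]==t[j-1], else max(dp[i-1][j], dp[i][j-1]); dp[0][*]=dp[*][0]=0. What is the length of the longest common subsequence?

3

   ''  1  1  1  1  0  1  1  1
''  0  0  0  0  0  0  0  0  0
 1  0  1  1  1  1  1  1  1  1
 0  0  1  1  1  1  2  2  2  2
 1  0  1  2  2  2  2  3  3  3
 0  0  1  2  2  2  3  3  3  3
 0  0  1  2  2  2  3  3  3  3
 0  0  1  2  2  2  3  3  3  3
 0  0  1  2  2  2  3  3  3  3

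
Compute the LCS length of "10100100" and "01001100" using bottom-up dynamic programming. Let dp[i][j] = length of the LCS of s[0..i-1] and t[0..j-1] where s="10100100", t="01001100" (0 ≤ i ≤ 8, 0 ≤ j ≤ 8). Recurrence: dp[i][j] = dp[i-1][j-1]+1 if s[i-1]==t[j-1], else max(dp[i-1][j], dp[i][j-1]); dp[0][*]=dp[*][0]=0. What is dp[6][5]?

5

   ''  0  1  0  0  1  1  0  0
''  0  0  0  0  0  0  0  0  0
 1  0  0  1  1  1  1  1  1  1
 0  0  1  1  2  2  2  2  2  2
 1  0  1  2  2  2  3  3  3  3
 0  0  1  2  3  3  3  3  4  4
 0  0  1  2  3  4  4  4  4  5
 1  0  1  2  3  4  5  5  5  5
 0  0  1  2  3  4  5  5  6  6
 0  0  1  2  3  4  5  5  6  7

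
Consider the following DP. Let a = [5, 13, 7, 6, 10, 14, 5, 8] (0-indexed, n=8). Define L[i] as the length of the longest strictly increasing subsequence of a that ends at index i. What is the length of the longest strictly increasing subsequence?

   i    0    1    2    3    4    5    6    7
a[i]    5   13    7    6   10   14    5    8
L[i]    1    2    2    2    3    4    1    3

4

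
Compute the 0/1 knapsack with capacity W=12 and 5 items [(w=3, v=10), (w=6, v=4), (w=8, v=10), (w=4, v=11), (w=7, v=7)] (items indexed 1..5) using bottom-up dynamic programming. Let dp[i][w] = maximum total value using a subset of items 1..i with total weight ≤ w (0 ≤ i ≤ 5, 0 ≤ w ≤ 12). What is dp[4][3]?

i\w   0   1   2   3   4   5   6   7   8   9  10  11  12
  0   0   0   0   0   0   0   0   0   0   0   0   0   0
  1   0   0   0  10  10  10  10  10  10  10  10  10  10
  2   0   0   0  10  10  10  10  10  10  14  14  14  14
  3   0   0   0  10  10  10  10  10  10  14  14  20  20
  4   0   0   0  10  11  11  11  21  21  21  21  21  21
  5   0   0   0  10  11  11  11  21  21  21  21  21  21

10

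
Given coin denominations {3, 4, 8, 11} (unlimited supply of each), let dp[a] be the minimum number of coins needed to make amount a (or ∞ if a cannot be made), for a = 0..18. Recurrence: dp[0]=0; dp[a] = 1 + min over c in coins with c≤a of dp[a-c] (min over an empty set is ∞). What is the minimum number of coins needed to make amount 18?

3

 a  0  1  2  3  4  5  6  7  8  9 10 11 12 13 14 15 16 17 18
dp  0  -  -  1  1  -  2  2  1  3  3  1  2  4  2  2  2  3  3
(- denotes ∞ / unreachable)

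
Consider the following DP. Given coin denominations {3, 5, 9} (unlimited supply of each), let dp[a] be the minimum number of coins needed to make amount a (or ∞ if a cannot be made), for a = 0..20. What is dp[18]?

2

 a  0  1  2  3  4  5  6  7  8  9 10 11 12 13 14 15 16 17 18 19 20
dp  0  -  -  1  -  1  2  -  2  1  2  3  2  3  2  3  4  3  2  3  4
(- denotes ∞ / unreachable)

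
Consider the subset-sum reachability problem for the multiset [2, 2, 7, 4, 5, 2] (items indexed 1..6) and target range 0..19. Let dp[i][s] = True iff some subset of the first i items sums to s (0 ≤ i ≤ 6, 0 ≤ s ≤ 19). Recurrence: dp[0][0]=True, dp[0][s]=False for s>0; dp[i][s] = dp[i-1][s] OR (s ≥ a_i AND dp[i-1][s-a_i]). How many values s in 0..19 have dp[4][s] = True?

i\s   0   1   2   3   4   5   6   7   8   9  10  11  12  13  14  15  16  17  18  19
  0   T   F   F   F   F   F   F   F   F   F   F   F   F   F   F   F   F   F   F   F
  1   T   F   T   F   F   F   F   F   F   F   F   F   F   F   F   F   F   F   F   F
  2   T   F   T   F   T   F   F   F   F   F   F   F   F   F   F   F   F   F   F   F
  3   T   F   T   F   T   F   F   T   F   T   F   T   F   F   F   F   F   F   F   F
  4   T   F   T   F   T   F   T   T   T   T   F   T   F   T   F   T   F   F   F   F
  5   T   F   T   F   T   T   T   T   T   T   F   T   T   T   T   T   T   F   T   F
  6   T   F   T   F   T   T   T   T   T   T   T   T   T   T   T   T   T   T   T   F

10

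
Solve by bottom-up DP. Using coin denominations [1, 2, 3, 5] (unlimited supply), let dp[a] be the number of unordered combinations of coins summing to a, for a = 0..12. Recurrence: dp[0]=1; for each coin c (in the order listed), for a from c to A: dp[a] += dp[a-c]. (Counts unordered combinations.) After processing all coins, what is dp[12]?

29

after  coin     0     1     2     3     4     5     6     7     8     9    10    11    12
          1     1     1     1     1     1     1     1     1     1     1     1     1     1
          2     1     1     2     2     3     3     4     4     5     5     6     6     7
          3     1     1     2     3     4     5     7     8    10    12    14    16    19
          5     1     1     2     3     4     6     8    10    13    16    20    24    29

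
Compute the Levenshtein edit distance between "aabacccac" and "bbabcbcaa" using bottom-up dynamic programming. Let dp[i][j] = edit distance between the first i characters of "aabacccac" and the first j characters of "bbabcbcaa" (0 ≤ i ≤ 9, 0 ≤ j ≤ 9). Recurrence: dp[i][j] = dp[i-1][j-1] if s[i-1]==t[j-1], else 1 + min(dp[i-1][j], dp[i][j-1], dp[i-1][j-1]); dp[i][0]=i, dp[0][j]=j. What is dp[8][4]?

6

   ''  b  b  a  b  c  b  c  a  a
''  0  1  2  3  4  5  6  7  8  9
 a  1  1  2  2  3  4  5  6  7  8
 a  2  2  2  2  3  4  5  6  6  7
 b  3  2  2  3  2  3  4  5  6  7
 a  4  3  3  2  3  3  4  5  5  6
 c  5  4  4  3  3  3  4  4  5  6
 c  6  5  5  4  4  3  4  4  5  6
 c  7  6  6  5  5  4  4  4  5  6
 a  8  7  7  6  6  5  5  5  4  5
 c  9  8  8  7  7  6  6  5  5  5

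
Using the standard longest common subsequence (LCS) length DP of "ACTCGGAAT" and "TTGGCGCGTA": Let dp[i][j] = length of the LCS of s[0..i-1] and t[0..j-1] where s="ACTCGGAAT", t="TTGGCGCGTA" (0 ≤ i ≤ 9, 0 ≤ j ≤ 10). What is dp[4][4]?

1

   ''  T  T  G  G  C  G  C  G  T  A
''  0  0  0  0  0  0  0  0  0  0  0
 A  0  0  0  0  0  0  0  0  0  0  1
 C  0  0  0  0  0  1  1  1  1  1  1
 T  0  1  1  1  1  1  1  1  1  2  2
 C  0  1  1  1  1  2  2  2  2  2  2
 G  0  1  1  2  2  2  3  3  3  3  3
 G  0  1  1  2  3  3  3  3  4  4  4
 A  0  1  1  2  3  3  3  3  4  4  5
 A  0  1  1  2  3  3  3  3  4  4  5
 T  0  1  2  2  3  3  3  3  4  5  5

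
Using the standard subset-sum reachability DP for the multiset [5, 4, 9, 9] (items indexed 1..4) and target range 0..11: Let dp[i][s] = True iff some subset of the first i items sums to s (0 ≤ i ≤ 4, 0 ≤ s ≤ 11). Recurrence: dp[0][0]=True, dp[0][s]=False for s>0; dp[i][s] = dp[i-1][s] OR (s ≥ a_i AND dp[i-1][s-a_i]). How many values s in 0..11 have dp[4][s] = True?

i\s   0   1   2   3   4   5   6   7   8   9  10  11
  0   T   F   F   F   F   F   F   F   F   F   F   F
  1   T   F   F   F   F   T   F   F   F   F   F   F
  2   T   F   F   F   T   T   F   F   F   T   F   F
  3   T   F   F   F   T   T   F   F   F   T   F   F
  4   T   F   F   F   T   T   F   F   F   T   F   F

4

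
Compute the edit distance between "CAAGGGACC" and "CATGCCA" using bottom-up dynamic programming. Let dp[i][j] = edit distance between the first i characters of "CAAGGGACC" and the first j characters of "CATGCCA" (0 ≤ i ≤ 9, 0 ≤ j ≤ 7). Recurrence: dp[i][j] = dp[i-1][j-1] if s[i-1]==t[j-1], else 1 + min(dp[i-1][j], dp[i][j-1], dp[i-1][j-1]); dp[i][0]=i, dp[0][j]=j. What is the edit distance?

5

   ''  C  A  T  G  C  C  A
''  0  1  2  3  4  5  6  7
 C  1  0  1  2  3  4  5  6
 A  2  1  0  1  2  3  4  5
 A  3  2  1  1  2  3  4  4
 G  4  3  2  2  1  2  3  4
 G  5  4  3  3  2  2  3  4
 G  6  5  4  4  3  3  3  4
 A  7  6  5  5  4  4  4  3
 C  8  7  6  6  5  4  4  4
 C  9  8  7  7  6  5  4  5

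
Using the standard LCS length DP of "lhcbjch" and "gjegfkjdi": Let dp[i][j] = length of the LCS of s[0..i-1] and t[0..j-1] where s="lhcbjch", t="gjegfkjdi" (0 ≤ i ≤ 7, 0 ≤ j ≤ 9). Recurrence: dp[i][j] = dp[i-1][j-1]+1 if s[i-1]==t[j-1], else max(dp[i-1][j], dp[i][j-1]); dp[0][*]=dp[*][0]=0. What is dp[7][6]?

   ''  g  j  e  g  f  k  j  d  i
''  0  0  0  0  0  0  0  0  0  0
 l  0  0  0  0  0  0  0  0  0  0
 h  0  0  0  0  0  0  0  0  0  0
 c  0  0  0  0  0  0  0  0  0  0
 b  0  0  0  0  0  0  0  0  0  0
 j  0  0  1  1  1  1  1  1  1  1
 c  0  0  1  1  1  1  1  1  1  1
 h  0  0  1  1  1  1  1  1  1  1

1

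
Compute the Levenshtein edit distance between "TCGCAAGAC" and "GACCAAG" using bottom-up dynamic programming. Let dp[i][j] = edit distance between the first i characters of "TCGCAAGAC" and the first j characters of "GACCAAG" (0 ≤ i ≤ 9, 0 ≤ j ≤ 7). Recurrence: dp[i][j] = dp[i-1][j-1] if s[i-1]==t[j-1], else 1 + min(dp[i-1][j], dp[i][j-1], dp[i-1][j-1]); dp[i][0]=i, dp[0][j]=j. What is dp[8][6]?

5

   ''  G  A  C  C  A  A  G
''  0  1  2  3  4  5  6  7
 T  1  1  2  3  4  5  6  7
 C  2  2  2  2  3  4  5  6
 G  3  2  3  3  3  4  5  5
 C  4  3  3  3  3  4  5  6
 A  5  4  3  4  4  3  4  5
 A  6  5  4  4  5  4  3  4
 G  7  6  5  5  5  5  4  3
 A  8  7  6  6  6  5  5  4
 C  9  8  7  6  6  6  6  5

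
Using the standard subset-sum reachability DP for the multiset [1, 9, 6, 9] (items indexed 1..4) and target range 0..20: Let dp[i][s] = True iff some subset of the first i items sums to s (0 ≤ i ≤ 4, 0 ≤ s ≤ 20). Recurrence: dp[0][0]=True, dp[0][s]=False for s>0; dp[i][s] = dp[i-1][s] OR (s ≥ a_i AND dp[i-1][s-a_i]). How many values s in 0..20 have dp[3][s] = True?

i\s   0   1   2   3   4   5   6   7   8   9  10  11  12  13  14  15  16  17  18  19  20
  0   T   F   F   F   F   F   F   F   F   F   F   F   F   F   F   F   F   F   F   F   F
  1   T   T   F   F   F   F   F   F   F   F   F   F   F   F   F   F   F   F   F   F   F
  2   T   T   F   F   F   F   F   F   F   T   T   F   F   F   F   F   F   F   F   F   F
  3   T   T   F   F   F   F   T   T   F   T   T   F   F   F   F   T   T   F   F   F   F
  4   T   T   F   F   F   F   T   T   F   T   T   F   F   F   F   T   T   F   T   T   F

8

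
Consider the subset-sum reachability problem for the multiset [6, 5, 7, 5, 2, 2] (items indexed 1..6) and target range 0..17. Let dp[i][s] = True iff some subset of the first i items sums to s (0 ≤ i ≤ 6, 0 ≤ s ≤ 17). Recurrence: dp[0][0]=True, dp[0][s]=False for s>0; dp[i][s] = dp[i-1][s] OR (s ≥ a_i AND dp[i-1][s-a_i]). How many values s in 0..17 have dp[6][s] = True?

i\s   0   1   2   3   4   5   6   7   8   9  10  11  12  13  14  15  16  17
  0   T   F   F   F   F   F   F   F   F   F   F   F   F   F   F   F   F   F
  1   T   F   F   F   F   F   T   F   F   F   F   F   F   F   F   F   F   F
  2   T   F   F   F   F   T   T   F   F   F   F   T   F   F   F   F   F   F
  3   T   F   F   F   F   T   T   T   F   F   F   T   T   T   F   F   F   F
  4   T   F   F   F   F   T   T   T   F   F   T   T   T   T   F   F   T   T
  5   T   F   T   F   F   T   T   T   T   T   T   T   T   T   T   T   T   T
  6   T   F   T   F   T   T   T   T   T   T   T   T   T   T   T   T   T   T

16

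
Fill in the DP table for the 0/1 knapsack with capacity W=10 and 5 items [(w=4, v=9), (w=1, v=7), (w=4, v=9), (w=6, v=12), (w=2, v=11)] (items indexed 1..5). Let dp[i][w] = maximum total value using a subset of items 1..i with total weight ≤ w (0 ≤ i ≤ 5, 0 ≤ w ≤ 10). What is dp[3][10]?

i\w   0   1   2   3   4   5   6   7   8   9  10
  0   0   0   0   0   0   0   0   0   0   0   0
  1   0   0   0   0   9   9   9   9   9   9   9
  2   0   7   7   7   9  16  16  16  16  16  16
  3   0   7   7   7   9  16  16  16  18  25  25
  4   0   7   7   7   9  16  16  19  19  25  25
  5   0   7  11  18  18  18  20  27  27  30  30

25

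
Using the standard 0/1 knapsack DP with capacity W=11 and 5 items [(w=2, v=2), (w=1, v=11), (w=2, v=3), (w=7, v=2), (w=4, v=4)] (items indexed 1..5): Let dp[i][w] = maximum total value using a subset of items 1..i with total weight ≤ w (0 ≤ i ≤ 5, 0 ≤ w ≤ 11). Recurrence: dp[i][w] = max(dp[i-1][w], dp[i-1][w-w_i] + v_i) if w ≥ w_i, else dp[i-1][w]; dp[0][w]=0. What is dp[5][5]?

i\w   0   1   2   3   4   5   6   7   8   9  10  11
  0   0   0   0   0   0   0   0   0   0   0   0   0
  1   0   0   2   2   2   2   2   2   2   2   2   2
  2   0  11  11  13  13  13  13  13  13  13  13  13
  3   0  11  11  14  14  16  16  16  16  16  16  16
  4   0  11  11  14  14  16  16  16  16  16  16  16
  5   0  11  11  14  14  16  16  18  18  20  20  20

16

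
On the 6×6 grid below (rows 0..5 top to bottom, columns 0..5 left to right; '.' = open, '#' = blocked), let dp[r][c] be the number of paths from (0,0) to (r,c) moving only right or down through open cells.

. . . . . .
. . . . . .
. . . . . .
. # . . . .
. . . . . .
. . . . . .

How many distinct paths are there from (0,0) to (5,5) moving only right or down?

192

r\c   0   1   2   3   4   5
  0   1   1   1   1   1   1
  1   1   2   3   4   5   6
  2   1   3   6  10  15  21
  3   1   0   6  16  31  52
  4   1   1   7  23  54 106
  5   1   2   9  32  86 192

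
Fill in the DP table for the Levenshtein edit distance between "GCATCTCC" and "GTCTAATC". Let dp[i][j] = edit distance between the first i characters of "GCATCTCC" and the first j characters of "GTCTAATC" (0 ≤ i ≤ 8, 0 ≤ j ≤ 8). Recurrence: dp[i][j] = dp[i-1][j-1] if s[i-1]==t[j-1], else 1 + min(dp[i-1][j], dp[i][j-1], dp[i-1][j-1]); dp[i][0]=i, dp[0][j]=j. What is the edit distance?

5

   ''  G  T  C  T  A  A  T  C
''  0  1  2  3  4  5  6  7  8
 G  1  0  1  2  3  4  5  6  7
 C  2  1  1  1  2  3  4  5  6
 A  3  2  2  2  2  2  3  4  5
 T  4  3  2  3  2  3  3  3  4
 C  5  4  3  2  3  3  4  4  3
 T  6  5  4  3  2  3  4  4  4
 C  7  6  5  4  3  3  4  5  4
 C  8  7  6  5  4  4  4  5  5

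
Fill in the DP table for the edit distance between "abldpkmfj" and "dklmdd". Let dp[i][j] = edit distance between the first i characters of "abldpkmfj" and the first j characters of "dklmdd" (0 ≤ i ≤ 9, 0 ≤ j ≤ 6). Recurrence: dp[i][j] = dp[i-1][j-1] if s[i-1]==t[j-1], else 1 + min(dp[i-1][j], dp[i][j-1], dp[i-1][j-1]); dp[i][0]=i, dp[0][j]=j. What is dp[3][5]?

   ''  d  k  l  m  d  d
''  0  1  2  3  4  5  6
 a  1  1  2  3  4  5  6
 b  2  2  2  3  4  5  6
 l  3  3  3  2  3  4  5
 d  4  3  4  3  3  3  4
 p  5  4  4  4  4  4  4
 k  6  5  4  5  5  5  5
 m  7  6  5  5  5  6  6
 f  8  7  6  6  6  6  7
 j  9  8  7  7  7  7  7

4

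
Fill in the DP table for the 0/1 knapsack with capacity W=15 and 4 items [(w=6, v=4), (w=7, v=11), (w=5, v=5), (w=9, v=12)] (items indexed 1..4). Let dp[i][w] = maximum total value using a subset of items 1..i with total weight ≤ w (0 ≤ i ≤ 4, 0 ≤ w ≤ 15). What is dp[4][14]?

17

i\w   0   1   2   3   4   5   6   7   8   9  10  11  12  13  14  15
  0   0   0   0   0   0   0   0   0   0   0   0   0   0   0   0   0
  1   0   0   0   0   0   0   4   4   4   4   4   4   4   4   4   4
  2   0   0   0   0   0   0   4  11  11  11  11  11  11  15  15  15
  3   0   0   0   0   0   5   5  11  11  11  11  11  16  16  16  16
  4   0   0   0   0   0   5   5  11  11  12  12  12  16  16  17  17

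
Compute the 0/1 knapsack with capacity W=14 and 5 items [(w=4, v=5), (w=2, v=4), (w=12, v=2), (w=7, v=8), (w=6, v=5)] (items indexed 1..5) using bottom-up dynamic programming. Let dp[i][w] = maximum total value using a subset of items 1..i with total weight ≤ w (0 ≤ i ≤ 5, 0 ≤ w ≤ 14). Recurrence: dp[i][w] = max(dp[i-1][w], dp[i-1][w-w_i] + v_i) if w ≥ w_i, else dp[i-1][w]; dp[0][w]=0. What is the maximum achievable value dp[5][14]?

i\w   0   1   2   3   4   5   6   7   8   9  10  11  12  13  14
  0   0   0   0   0   0   0   0   0   0   0   0   0   0   0   0
  1   0   0   0   0   5   5   5   5   5   5   5   5   5   5   5
  2   0   0   4   4   5   5   9   9   9   9   9   9   9   9   9
  3   0   0   4   4   5   5   9   9   9   9   9   9   9   9   9
  4   0   0   4   4   5   5   9   9   9  12  12  13  13  17  17
  5   0   0   4   4   5   5   9   9   9  12  12  13  14  17  17

17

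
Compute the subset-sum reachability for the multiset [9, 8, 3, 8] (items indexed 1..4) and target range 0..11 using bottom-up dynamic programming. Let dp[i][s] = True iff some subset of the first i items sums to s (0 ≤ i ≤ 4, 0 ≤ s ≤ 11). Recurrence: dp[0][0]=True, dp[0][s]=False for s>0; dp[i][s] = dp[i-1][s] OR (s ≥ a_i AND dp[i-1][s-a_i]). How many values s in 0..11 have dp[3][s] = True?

5

i\s   0   1   2   3   4   5   6   7   8   9  10  11
  0   T   F   F   F   F   F   F   F   F   F   F   F
  1   T   F   F   F   F   F   F   F   F   T   F   F
  2   T   F   F   F   F   F   F   F   T   T   F   F
  3   T   F   F   T   F   F   F   F   T   T   F   T
  4   T   F   F   T   F   F   F   F   T   T   F   T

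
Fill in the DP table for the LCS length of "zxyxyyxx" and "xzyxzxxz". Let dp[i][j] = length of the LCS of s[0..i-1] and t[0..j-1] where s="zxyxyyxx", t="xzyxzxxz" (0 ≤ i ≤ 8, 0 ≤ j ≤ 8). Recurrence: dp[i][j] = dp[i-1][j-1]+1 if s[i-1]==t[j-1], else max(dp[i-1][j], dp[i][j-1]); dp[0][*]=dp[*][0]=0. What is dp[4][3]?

2

   ''  x  z  y  x  z  x  x  z
''  0  0  0  0  0  0  0  0  0
 z  0  0  1  1  1  1  1  1  1
 x  0  1  1  1  2  2  2  2  2
 y  0  1  1  2  2  2  2  2  2
 x  0  1  1  2  3  3  3  3  3
 y  0  1  1  2  3  3  3  3  3
 y  0  1  1  2  3  3  3  3  3
 x  0  1  1  2  3  3  4  4  4
 x  0  1  1  2  3  3  4  5  5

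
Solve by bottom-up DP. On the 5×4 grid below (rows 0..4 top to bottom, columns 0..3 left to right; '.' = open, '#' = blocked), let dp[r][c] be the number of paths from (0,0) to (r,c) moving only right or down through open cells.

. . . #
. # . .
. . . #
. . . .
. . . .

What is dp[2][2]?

2

r\c   0   1   2   3
  0   1   1   1   0
  1   1   0   1   1
  2   1   1   2   0
  3   1   2   4   4
  4   1   3   7  11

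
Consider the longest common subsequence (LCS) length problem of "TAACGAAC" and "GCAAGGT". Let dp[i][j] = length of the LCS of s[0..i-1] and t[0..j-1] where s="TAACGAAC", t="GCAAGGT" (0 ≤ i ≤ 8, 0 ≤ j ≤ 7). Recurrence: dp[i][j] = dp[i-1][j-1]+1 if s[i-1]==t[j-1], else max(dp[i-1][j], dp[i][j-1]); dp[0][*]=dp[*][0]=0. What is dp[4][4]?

2

   ''  G  C  A  A  G  G  T
''  0  0  0  0  0  0  0  0
 T  0  0  0  0  0  0  0  1
 A  0  0  0  1  1  1  1  1
 A  0  0  0  1  2  2  2  2
 C  0  0  1  1  2  2  2  2
 G  0  1  1  1  2  3  3  3
 A  0  1  1  2  2  3  3  3
 A  0  1  1  2  3  3  3  3
 C  0  1  2  2  3  3  3  3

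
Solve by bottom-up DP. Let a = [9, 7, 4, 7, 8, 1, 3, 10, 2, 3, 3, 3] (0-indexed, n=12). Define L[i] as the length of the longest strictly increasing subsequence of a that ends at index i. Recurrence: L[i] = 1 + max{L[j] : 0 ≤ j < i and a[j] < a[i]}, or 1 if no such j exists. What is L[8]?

2

   i    0    1    2    3    4    5    6    7    8    9   10   11
a[i]    9    7    4    7    8    1    3   10    2    3    3    3
L[i]    1    1    1    2    3    1    2    4    2    3    3    3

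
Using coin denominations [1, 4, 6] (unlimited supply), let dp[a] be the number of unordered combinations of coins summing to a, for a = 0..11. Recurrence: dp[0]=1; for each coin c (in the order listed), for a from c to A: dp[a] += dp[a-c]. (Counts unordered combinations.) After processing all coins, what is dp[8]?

after  coin     0     1     2     3     4     5     6     7     8     9    10    11
          1     1     1     1     1     1     1     1     1     1     1     1     1
          4     1     1     1     1     2     2     2     2     3     3     3     3
          6     1     1     1     1     2     2     3     3     4     4     5     5

4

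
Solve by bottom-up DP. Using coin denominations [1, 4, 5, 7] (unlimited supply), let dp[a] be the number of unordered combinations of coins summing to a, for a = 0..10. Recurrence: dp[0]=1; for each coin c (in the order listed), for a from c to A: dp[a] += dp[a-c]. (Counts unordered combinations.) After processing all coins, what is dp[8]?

5

after  coin     0     1     2     3     4     5     6     7     8     9    10
          1     1     1     1     1     1     1     1     1     1     1     1
          4     1     1     1     1     2     2     2     2     3     3     3
          5     1     1     1     1     2     3     3     3     4     5     6
          7     1     1     1     1     2     3     3     4     5     6     7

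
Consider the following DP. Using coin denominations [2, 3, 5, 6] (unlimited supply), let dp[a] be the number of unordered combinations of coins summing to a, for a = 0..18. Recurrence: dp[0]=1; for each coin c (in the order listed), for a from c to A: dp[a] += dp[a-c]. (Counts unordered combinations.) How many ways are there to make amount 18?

17

after  coin     0     1     2     3     4     5     6     7     8     9    10    11    12    13    14    15    16    17    18
          2     1     0     1     0     1     0     1     0     1     0     1     0     1     0     1     0     1     0     1
          3     1     0     1     1     1     1     2     1     2     2     2     2     3     2     3     3     3     3     4
          5     1     0     1     1     1     2     2     2     3     3     4     4     5     5     6     7     7     8     9
          6     1     0     1     1     1     2     3     2     4     4     5     6     8     7    10    11    12    14    17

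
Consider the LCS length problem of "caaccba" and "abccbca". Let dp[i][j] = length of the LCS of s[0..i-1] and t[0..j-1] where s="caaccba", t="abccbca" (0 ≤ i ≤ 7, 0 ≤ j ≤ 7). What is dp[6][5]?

   ''  a  b  c  c  b  c  a
''  0  0  0  0  0  0  0  0
 c  0  0  0  1  1  1  1  1
 a  0  1  1  1  1  1  1  2
 a  0  1  1  1  1  1  1  2
 c  0  1  1  2  2  2  2  2
 c  0  1  1  2  3  3  3  3
 b  0  1  2  2  3  4  4  4
 a  0  1  2  2  3  4  4  5

4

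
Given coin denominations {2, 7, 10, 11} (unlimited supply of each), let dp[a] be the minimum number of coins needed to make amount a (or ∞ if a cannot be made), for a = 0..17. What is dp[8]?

4

 a  0  1  2  3  4  5  6  7  8  9 10 11 12 13 14 15 16 17
dp  0  -  1  -  2  -  3  1  4  2  1  1  2  2  2  3  3  2
(- denotes ∞ / unreachable)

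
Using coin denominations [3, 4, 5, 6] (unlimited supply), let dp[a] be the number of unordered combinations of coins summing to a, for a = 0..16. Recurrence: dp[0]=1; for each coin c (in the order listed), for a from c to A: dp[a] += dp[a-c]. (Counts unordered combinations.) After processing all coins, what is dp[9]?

3

after  coin     0     1     2     3     4     5     6     7     8     9    10    11    12    13    14    15    16
          3     1     0     0     1     0     0     1     0     0     1     0     0     1     0     0     1     0
          4     1     0     0     1     1     0     1     1     1     1     1     1     2     1     1     2     2
          5     1     0     0     1     1     1     1     1     2     2     2     2     3     3     3     4     4
          6     1     0     0     1     1     1     2     1     2     3     3     3     5     4     5     7     7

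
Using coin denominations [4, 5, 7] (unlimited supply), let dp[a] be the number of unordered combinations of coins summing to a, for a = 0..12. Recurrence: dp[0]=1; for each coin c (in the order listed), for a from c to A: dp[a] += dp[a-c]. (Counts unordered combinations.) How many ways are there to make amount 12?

2

after  coin     0     1     2     3     4     5     6     7     8     9    10    11    12
          4     1     0     0     0     1     0     0     0     1     0     0     0     1
          5     1     0     0     0     1     1     0     0     1     1     1     0     1
          7     1     0     0     0     1     1     0     1     1     1     1     1     2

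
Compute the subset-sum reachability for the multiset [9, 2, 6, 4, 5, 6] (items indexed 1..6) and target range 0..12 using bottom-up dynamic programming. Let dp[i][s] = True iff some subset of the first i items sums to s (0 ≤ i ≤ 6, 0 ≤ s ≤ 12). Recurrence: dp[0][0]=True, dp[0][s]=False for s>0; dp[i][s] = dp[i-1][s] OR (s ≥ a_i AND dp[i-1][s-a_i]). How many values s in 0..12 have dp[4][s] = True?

9

i\s   0   1   2   3   4   5   6   7   8   9  10  11  12
  0   T   F   F   F   F   F   F   F   F   F   F   F   F
  1   T   F   F   F   F   F   F   F   F   T   F   F   F
  2   T   F   T   F   F   F   F   F   F   T   F   T   F
  3   T   F   T   F   F   F   T   F   T   T   F   T   F
  4   T   F   T   F   T   F   T   F   T   T   T   T   T
  5   T   F   T   F   T   T   T   T   T   T   T   T   T
  6   T   F   T   F   T   T   T   T   T   T   T   T   T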